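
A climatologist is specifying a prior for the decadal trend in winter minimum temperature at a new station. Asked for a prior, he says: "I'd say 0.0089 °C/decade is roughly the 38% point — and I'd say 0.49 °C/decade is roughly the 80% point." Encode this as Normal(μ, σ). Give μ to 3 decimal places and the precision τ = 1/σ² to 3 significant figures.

For Normal(μ,σ), the p-quantile is μ + z_p·σ. Here z_{0.38} = -0.3055, z_{0.8} = 0.8416.
So 0.0089 = μ − 0.3055σ and 0.49 = μ + 0.8416σ.
Subtracting: σ = (0.49 − 0.0089)/(0.8416 − (-0.3055)) = 0.419.
Then μ = 0.0089 − (-0.3055)·0.419 = 0.137.
Precision τ = 1/σ² = 1/0.4194² = 5.69.

μ = 0.137, τ = 5.69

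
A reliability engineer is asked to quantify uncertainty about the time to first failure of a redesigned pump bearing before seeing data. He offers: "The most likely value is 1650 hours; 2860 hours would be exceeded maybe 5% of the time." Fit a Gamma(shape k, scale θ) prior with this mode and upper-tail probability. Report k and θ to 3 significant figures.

k ≈ 10.2, θ ≈ 179

Gamma(k,θ) with k>1 has mode (k−1)θ, so θ = 1650/(k−1).
Need P(X < 2860) = 0.95 with θ tied to k this way. Start at k = 2, θ = 1650: P(X<2860) ≈ 0.517.
Too low — raise k to concentrate. Iterating converges to k ≈ 10.2.
Then θ = 1650/(10.2−1) ≈ 179.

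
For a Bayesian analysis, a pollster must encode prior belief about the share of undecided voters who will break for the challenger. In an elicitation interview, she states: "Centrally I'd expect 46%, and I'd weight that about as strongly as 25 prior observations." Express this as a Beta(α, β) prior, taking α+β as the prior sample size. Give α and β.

α = 11.5, β = 13.5

Under the effective-sample-size interpretation, Beta(α, β) has prior mean α/(α+β) and prior sample size α+β.
So α+β = 25 and α/(α+β) = 0.46, giving α = 0.46·25 = 11.5 and β = 25 − 11.5 = 13.5.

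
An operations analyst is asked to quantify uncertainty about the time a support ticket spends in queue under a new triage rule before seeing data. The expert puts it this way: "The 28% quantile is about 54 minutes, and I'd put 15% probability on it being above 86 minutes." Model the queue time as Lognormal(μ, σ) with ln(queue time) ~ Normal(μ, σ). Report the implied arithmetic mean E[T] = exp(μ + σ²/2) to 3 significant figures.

If T ~ Lognormal(μ,σ) then ln T ~ Normal(μ,σ), so the p-quantile of ln T is μ + z_p·σ.
ln(54) = 3.989 and ln(86) = 4.454; z_{0.28} = -0.5828, z_{0.85} = 1.036.
σ = (4.454 − 3.989)/(1.036 − (-0.5828)) = 0.287.
μ = 3.989 − (-0.5828)·0.287 = 4.156.
E[T] = exp(μ + σ²/2) = exp(4.156 + 0.0413) = 66.5 minutes.

E[T] ≈ 66.5 minutes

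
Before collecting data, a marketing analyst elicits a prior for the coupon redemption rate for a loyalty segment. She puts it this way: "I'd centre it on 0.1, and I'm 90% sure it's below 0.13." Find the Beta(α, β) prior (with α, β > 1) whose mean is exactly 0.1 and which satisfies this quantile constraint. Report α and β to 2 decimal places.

With mean 0.1 fixed, write α = 0.1s, β = 0.9s where s = α+β.
Need P(θ < 0.13) = 0.9 under Beta(0.1s, 0.9s). Normal approximation: (q−m)/√(m(1−m)/s) ≈ z_{0.9} = 1.28, so s ≈ 0.1·0.9·(1.28)²/(0.13−0.1)² = 164.2.
At s = 164.2: P(θ<0.13) ≈ 0.895. Adjusting to match 0.9 gives s ≈ 173.24.
So α = 0.1·173.24 ≈ 17.32, β = 0.9·173.24 ≈ 155.92.

α ≈ 17.32, β ≈ 155.92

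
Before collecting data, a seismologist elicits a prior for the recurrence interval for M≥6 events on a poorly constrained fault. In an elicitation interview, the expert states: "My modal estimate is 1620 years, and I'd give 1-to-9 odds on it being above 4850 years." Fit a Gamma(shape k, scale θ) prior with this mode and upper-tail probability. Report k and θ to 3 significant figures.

k ≈ 2.58, θ ≈ 1020

Gamma(k,θ) with k>1 has mode (k−1)θ, so θ = 1620/(k−1).
Need P(X < 4850) = 0.9 with θ tied to k this way. Start at k = 2, θ = 1620: P(X<4850) ≈ 0.800.
Too low — raise k to concentrate. Iterating converges to k ≈ 2.58.
Then θ = 1620/(2.58−1) ≈ 1020.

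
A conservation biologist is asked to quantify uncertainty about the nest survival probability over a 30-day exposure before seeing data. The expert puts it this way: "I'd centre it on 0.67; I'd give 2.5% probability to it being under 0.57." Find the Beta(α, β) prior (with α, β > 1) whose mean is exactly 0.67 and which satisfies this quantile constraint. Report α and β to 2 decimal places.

With mean 0.67 fixed, write α = 0.67s, β = 0.33s where s = α+β.
Need P(θ < 0.57) = 0.025 under Beta(0.67s, 0.33s). Normal approximation: (q−m)/√(m(1−m)/s) ≈ z_{0.025} = -1.96, so s ≈ 0.67·0.33·(-1.96)²/(0.57−0.67)² = 84.9.
At s = 84.9: P(θ<0.57) ≈ 0.028. Adjusting to match 0.025 gives s ≈ 89.84.
So α = 0.67·89.84 ≈ 60.19, β = 0.33·89.84 ≈ 29.65.

α ≈ 60.19, β ≈ 29.65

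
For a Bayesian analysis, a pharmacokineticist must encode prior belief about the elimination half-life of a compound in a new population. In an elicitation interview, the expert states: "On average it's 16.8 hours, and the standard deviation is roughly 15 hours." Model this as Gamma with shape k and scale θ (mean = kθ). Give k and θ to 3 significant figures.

For Gamma(k, scale θ): mean = kθ, variance = kθ², so CV = 1/√k.
CV = SD/mean = 15/16.8 = 0.8929, hence k = 1/CV² = 1.25.
Then θ = mean/k = 16.8/1.25 = 13.4.

k ≈ 1.25, θ ≈ 13.4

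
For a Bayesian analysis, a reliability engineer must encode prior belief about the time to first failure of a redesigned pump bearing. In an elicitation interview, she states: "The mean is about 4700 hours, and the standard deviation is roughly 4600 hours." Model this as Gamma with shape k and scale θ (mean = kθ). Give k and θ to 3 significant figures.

For Gamma(k, scale θ): mean = kθ, variance = kθ², so CV = 1/√k.
CV = SD/mean = 4600/4700 = 0.9787, hence k = 1/CV² = 1.04.
Then θ = mean/k = 4700/1.04 = 4500.

k ≈ 1.04, θ ≈ 4500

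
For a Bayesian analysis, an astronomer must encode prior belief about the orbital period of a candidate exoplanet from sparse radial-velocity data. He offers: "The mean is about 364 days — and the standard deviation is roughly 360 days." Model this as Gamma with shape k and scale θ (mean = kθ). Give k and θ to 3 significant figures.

For Gamma(k, scale θ): mean = kθ, variance = kθ², so CV = 1/√k.
CV = SD/mean = 360/364 = 0.989, hence k = 1/CV² = 1.02.
Then θ = mean/k = 364/1.02 = 356.

k ≈ 1.02, θ ≈ 356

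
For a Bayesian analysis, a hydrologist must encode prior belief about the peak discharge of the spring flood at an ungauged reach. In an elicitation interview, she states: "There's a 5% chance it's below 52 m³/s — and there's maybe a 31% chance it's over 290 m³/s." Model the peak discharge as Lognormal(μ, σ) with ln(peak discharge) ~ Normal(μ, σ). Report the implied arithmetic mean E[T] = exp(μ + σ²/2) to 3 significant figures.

If T ~ Lognormal(μ,σ) then ln T ~ Normal(μ,σ), so the p-quantile of ln T is μ + z_p·σ.
ln(52) = 3.951 and ln(290) = 5.67; z_{0.05} = -1.645, z_{0.69} = 0.4959.
σ = (5.67 − 3.951)/(0.4959 − (-1.645)) = 0.803.
μ = 3.951 − (-1.645)·0.803 = 5.272.
E[T] = exp(μ + σ²/2) = exp(5.272 + 0.3223) = 269 m³/s.

E[T] ≈ 269 m³/s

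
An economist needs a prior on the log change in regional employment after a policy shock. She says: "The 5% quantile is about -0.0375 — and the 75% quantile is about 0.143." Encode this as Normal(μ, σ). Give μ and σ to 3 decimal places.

μ = 0.091, σ = 0.078

For Normal(μ,σ), the p-quantile is μ + z_p·σ. Here z_{0.05} = -1.645, z_{0.75} = 0.6745.
So -0.0375 = μ − 1.645σ and 0.143 = μ + 0.6745σ.
Subtracting: σ = (0.143 − -0.0375)/(0.6745 − (-1.645)) = 0.078.
Then μ = -0.0375 − (-1.645)·0.078 = 0.091.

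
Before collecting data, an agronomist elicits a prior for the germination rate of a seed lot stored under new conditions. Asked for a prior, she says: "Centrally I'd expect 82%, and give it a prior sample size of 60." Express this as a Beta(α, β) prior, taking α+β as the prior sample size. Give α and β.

α = 49.2, β = 10.8

Under the effective-sample-size interpretation, Beta(α, β) has prior mean α/(α+β) and prior sample size α+β.
So α+β = 60 and α/(α+β) = 0.82, giving α = 0.82·60 = 49.2 and β = 60 − 49.2 = 10.8.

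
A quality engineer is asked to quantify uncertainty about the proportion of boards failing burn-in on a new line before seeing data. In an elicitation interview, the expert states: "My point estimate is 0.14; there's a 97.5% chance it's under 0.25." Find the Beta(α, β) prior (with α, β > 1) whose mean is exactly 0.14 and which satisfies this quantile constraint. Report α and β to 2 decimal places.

α ≈ 6.73, β ≈ 41.36

With mean 0.14 fixed, write α = 0.14s, β = 0.86s where s = α+β.
Need P(θ < 0.25) = 0.975 under Beta(0.14s, 0.86s). Normal approximation: (q−m)/√(m(1−m)/s) ≈ z_{0.975} = 1.96, so s ≈ 0.14·0.86·(1.96)²/(0.25−0.14)² = 38.2.
At s = 38.2: P(θ<0.25) ≈ 0.961. Adjusting to match 0.975 gives s ≈ 48.09.
So α = 0.14·48.09 ≈ 6.73, β = 0.86·48.09 ≈ 41.36.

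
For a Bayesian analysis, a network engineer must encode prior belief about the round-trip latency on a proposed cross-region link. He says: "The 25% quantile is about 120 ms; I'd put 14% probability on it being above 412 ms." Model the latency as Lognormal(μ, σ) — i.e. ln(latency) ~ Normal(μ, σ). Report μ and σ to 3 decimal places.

If T ~ Lognormal(μ,σ) then ln T ~ Normal(μ,σ), so the p-quantile of ln T is μ + z_p·σ.
ln(120) = 4.787 and ln(412) = 6.021; z_{0.25} = -0.6745, z_{0.86} = 1.08.
σ = (6.021 − 4.787)/(1.08 − (-0.6745)) = 0.703.
μ = 4.787 − (-0.6745)·0.703 = 5.262.

μ ≈ 5.262, σ ≈ 0.703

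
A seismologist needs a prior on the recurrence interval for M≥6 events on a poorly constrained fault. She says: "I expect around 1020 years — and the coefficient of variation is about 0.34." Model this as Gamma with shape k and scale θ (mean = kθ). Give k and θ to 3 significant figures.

k ≈ 8.65, θ ≈ 118

For Gamma(k, scale θ): mean = kθ, variance = kθ², so CV = 1/√k.
CV = 0.34, hence k = 1/CV² = 8.65.
Then θ = mean/k = 1020/8.65 = 118.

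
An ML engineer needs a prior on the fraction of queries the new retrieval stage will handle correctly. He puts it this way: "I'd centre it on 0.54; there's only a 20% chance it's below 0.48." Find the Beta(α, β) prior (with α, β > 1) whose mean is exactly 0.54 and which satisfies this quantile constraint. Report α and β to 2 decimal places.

With mean 0.54 fixed, write α = 0.54s, β = 0.46s where s = α+β.
Need P(θ < 0.48) = 0.2 under Beta(0.54s, 0.46s). Normal approximation: (q−m)/√(m(1−m)/s) ≈ z_{0.2} = -0.842, so s ≈ 0.54·0.46·(-0.842)²/(0.48−0.54)² = 48.9.
At s = 48.9: P(θ<0.48) ≈ 0.200. Adjusting to match 0.2 gives s ≈ 48.76.
So α = 0.54·48.76 ≈ 26.33, β = 0.46·48.76 ≈ 22.43.

α ≈ 26.33, β ≈ 22.43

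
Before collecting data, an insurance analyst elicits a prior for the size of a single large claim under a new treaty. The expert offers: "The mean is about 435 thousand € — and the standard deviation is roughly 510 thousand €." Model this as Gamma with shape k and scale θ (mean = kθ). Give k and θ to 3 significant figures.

k ≈ 0.728, θ ≈ 598

For Gamma(k, scale θ): mean = kθ, variance = kθ², so CV = 1/√k.
CV = SD/mean = 510/435 = 1.172, hence k = 1/CV² = 0.728.
Then θ = mean/k = 435/0.728 = 598.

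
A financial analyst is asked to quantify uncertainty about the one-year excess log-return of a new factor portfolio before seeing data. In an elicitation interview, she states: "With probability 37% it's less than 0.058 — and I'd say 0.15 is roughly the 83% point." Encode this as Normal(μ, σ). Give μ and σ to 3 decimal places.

The p-quantile of Normal(μ,σ) is μ + z_p·σ, with z_{0.37} = -0.3319 and z_{0.83} = 0.9542.
Eliminate σ: μ = (z₂·x₁ − z₁·x₂)/(z₂ − z₁) = (0.9542·0.058 − (-0.3319)·0.15)/1.286 = 0.082.
Then σ = (x₂ − x₁)/(z₂ − z₁) = (0.15 − 0.058)/1.286 = 0.072.

μ = 0.082, σ = 0.072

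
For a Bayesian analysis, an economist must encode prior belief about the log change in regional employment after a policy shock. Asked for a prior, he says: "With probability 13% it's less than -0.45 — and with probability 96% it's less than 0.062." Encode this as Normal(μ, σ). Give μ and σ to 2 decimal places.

The p-quantile of Normal(μ,σ) is μ + z_p·σ, with z_{0.13} = -1.126 and z_{0.96} = 1.751.
Eliminate σ: μ = (z₂·x₁ − z₁·x₂)/(z₂ − z₁) = (1.751·-0.45 − (-1.126)·0.062)/2.877 = -0.25.
Then σ = (x₂ − x₁)/(z₂ − z₁) = (0.062 − -0.45)/2.877 = 0.18.

μ = -0.25, σ = 0.18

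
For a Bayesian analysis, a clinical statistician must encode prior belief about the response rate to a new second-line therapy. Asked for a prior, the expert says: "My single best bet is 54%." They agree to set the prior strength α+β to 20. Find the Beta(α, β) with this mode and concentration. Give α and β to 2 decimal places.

α = 10.72, β = 9.28

For α,β > 1 the Beta mode is (α−1)/(α+β−2). With α+β = 20, the mode is (α−1)/18.
Set (α−1)/18 = 0.54 → α = 1 + 0.54·18 = 10.72.
β = 20 − α = 9.28.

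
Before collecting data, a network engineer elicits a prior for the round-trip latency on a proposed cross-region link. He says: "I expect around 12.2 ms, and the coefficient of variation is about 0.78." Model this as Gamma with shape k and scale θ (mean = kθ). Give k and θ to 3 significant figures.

k ≈ 1.64, θ ≈ 7.42

For Gamma(k, scale θ): mean = kθ, variance = kθ², so CV = 1/√k.
CV = 0.78, hence k = 1/CV² = 1.64.
Then θ = mean/k = 12.2/1.64 = 7.42.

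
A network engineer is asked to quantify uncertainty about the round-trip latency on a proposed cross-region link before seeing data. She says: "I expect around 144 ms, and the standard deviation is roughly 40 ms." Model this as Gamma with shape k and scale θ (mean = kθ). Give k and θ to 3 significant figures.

k ≈ 13, θ ≈ 11.1

For Gamma(k, scale θ): mean = kθ, variance = kθ², so CV = 1/√k.
CV = SD/mean = 40/144 = 0.2778, hence k = 1/CV² = 13.
Then θ = mean/k = 144/13 = 11.1.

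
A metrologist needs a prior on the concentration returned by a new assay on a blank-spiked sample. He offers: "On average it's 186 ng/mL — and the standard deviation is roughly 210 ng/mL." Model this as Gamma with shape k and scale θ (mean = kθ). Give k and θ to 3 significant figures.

For Gamma(k, scale θ): mean = kθ, variance = kθ², so CV = 1/√k.
CV = SD/mean = 210/186 = 1.129, hence k = 1/CV² = 0.784.
Then θ = mean/k = 186/0.784 = 237.

k ≈ 0.784, θ ≈ 237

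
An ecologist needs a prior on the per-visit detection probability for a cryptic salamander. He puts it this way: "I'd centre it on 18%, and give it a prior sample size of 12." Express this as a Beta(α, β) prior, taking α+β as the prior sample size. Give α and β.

α = 2.16, β = 9.84

Under the effective-sample-size interpretation, Beta(α, β) has prior mean α/(α+β) and prior sample size α+β.
So α+β = 12 and α/(α+β) = 0.18, giving α = 0.18·12 = 2.16 and β = 12 − 2.16 = 9.84.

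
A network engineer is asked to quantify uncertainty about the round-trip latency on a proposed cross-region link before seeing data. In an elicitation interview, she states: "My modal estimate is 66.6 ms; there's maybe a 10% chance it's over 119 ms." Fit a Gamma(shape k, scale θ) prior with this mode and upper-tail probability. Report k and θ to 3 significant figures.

Gamma(k,θ) with k>1 has mode (k−1)θ, so θ = 66.6/(k−1).
Need P(X < 119) = 0.9 with θ tied to k this way. Start at k = 2, θ = 66.6: P(X<119) ≈ 0.533.
Too low — raise k to concentrate. Iterating converges to k ≈ 6.65.
Then θ = 66.6/(6.65−1) ≈ 11.8.

k ≈ 6.65, θ ≈ 11.8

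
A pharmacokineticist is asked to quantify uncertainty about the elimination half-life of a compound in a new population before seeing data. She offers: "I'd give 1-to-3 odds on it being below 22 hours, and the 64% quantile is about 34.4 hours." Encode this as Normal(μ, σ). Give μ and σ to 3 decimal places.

μ = 30.097, σ = 12.004

For Normal(μ,σ), the p-quantile is μ + z_p·σ. Here z_{0.25} = -0.6745, z_{0.64} = 0.3585.
So 22 = μ − 0.6745σ and 34.4 = μ + 0.3585σ.
Subtracting: σ = (34.4 − 22)/(0.3585 − (-0.6745)) = 12.004.
Then μ = 22 − (-0.6745)·12.004 = 30.097.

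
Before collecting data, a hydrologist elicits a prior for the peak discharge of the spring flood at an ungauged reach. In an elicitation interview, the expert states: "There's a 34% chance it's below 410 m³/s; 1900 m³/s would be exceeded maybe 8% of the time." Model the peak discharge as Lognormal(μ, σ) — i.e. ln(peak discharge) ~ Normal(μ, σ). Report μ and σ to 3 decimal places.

If T ~ Lognormal(μ,σ) then ln T ~ Normal(μ,σ), so the p-quantile of ln T is μ + z_p·σ.
ln(410) = 6.016 and ln(1900) = 7.55; z_{0.34} = -0.4125, z_{0.92} = 1.405.
σ = (7.55 − 6.016)/(1.405 − (-0.4125)) = 0.844.
μ = 6.016 − (-0.4125)·0.844 = 6.364.

μ ≈ 6.364, σ ≈ 0.844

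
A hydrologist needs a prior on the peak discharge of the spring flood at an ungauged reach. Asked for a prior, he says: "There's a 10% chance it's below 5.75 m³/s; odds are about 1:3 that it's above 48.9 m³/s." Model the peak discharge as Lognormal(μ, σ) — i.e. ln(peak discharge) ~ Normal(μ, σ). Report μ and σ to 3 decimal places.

If T ~ Lognormal(μ,σ) then ln T ~ Normal(μ,σ), so the p-quantile of ln T is μ + z_p·σ.
ln(5.75) = 1.749 and ln(48.9) = 3.89; z_{0.1} = -1.282, z_{0.75} = 0.6745.
σ = (3.89 − 1.749)/(0.6745 − (-1.282)) = 1.094.
μ = 1.749 − (-1.282)·1.094 = 3.152.

μ ≈ 3.152, σ ≈ 1.094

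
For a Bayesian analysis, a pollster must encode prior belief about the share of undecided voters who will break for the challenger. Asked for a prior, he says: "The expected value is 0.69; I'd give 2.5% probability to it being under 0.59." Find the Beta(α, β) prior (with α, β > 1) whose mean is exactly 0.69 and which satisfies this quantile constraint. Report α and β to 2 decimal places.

α ≈ 60.57, β ≈ 27.21

With mean 0.69 fixed, write α = 0.69s, β = 0.31s where s = α+β.
Need P(θ < 0.59) = 0.025 under Beta(0.69s, 0.31s). Normal approximation: (q−m)/√(m(1−m)/s) ≈ z_{0.025} = -1.96, so s ≈ 0.69·0.31·(-1.96)²/(0.59−0.69)² = 82.2.
At s = 82.2: P(θ<0.59) ≈ 0.029. Adjusting to match 0.025 gives s ≈ 87.79.
So α = 0.69·87.79 ≈ 60.57, β = 0.31·87.79 ≈ 27.21.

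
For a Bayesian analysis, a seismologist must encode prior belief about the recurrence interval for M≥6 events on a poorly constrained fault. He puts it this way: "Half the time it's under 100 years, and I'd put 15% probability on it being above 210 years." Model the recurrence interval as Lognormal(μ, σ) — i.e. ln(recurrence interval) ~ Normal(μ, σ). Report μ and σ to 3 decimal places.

μ ≈ 4.605, σ ≈ 0.716

If T ~ Lognormal(μ,σ) then ln T ~ Normal(μ,σ), so the p-quantile of ln T is μ + z_p·σ.
ln(100) = 4.605 and ln(210) = 5.347; z_{0.5} = 0, z_{0.85} = 1.036.
σ = (5.347 − 4.605)/(1.036 − (0)) = 0.716.
μ = 4.605 − (0)·0.716 = 4.605.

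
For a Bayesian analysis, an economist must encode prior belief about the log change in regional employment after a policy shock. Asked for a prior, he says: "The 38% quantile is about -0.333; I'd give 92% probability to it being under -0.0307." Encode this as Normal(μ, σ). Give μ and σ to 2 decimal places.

μ = -0.28, σ = 0.18

For Normal(μ,σ), the p-quantile is μ + z_p·σ. Here z_{0.38} = -0.3055, z_{0.92} = 1.405.
So -0.333 = μ − 0.3055σ and -0.0307 = μ + 1.405σ.
Subtracting: σ = (-0.0307 − -0.333)/(1.405 − (-0.3055)) = 0.18.
Then μ = -0.333 − (-0.3055)·0.18 = -0.28.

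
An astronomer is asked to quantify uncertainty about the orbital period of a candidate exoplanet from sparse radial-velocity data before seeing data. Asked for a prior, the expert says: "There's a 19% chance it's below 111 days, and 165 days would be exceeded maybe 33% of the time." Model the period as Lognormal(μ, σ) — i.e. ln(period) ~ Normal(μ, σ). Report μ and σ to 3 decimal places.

If T ~ Lognormal(μ,σ) then ln T ~ Normal(μ,σ), so the p-quantile of ln T is μ + z_p·σ.
ln(111) = 4.71 and ln(165) = 5.106; z_{0.19} = -0.8779, z_{0.67} = 0.4399.
σ = (5.106 − 4.71)/(0.4399 − (-0.8779)) = 0.301.
μ = 4.71 − (-0.8779)·0.301 = 4.974.

μ ≈ 4.974, σ ≈ 0.301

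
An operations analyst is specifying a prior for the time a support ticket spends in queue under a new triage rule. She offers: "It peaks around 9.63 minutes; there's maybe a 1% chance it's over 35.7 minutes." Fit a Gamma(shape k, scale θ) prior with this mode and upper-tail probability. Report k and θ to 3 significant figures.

k ≈ 3.49, θ ≈ 3.87

Gamma(k,θ) with k>1 has mode (k−1)θ, so θ = 9.63/(k−1).
Need P(X < 35.7) = 0.99 with θ tied to k this way. Start at k = 2, θ = 9.63: P(X<35.7) ≈ 0.884.
Too low — raise k to concentrate. Iterating converges to k ≈ 3.49.
Then θ = 9.63/(3.49−1) ≈ 3.87.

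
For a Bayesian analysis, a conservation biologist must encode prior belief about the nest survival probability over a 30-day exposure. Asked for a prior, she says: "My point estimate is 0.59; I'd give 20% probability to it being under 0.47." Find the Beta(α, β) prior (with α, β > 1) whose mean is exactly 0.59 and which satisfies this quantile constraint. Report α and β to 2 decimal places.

α ≈ 6.92, β ≈ 4.81

With mean 0.59 fixed, write α = 0.59s, β = 0.41s where s = α+β.
Need P(θ < 0.47) = 0.2 under Beta(0.59s, 0.41s). Normal approximation: (q−m)/√(m(1−m)/s) ≈ z_{0.2} = -0.842, so s ≈ 0.59·0.41·(-0.842)²/(0.47−0.59)² = 11.9.
At s = 11.9: P(θ<0.47) ≈ 0.198. Adjusting to match 0.2 gives s ≈ 11.72.
So α = 0.59·11.72 ≈ 6.92, β = 0.41·11.72 ≈ 4.81.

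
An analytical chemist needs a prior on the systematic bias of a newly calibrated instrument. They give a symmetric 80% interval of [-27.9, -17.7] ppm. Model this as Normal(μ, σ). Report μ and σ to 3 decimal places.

A symmetric 80% interval runs μ ± z·σ with z = 1.282.
Half-width = 5.1, so σ = 5.1/1.282 = 3.980.
μ is the interval midpoint, -22.800.

μ = -22.800, σ = 3.980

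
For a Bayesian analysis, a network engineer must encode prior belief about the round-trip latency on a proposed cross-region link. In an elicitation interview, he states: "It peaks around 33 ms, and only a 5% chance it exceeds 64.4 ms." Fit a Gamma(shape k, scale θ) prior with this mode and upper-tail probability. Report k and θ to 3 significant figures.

k ≈ 7.21, θ ≈ 5.31

Gamma(k,θ) with k>1 has mode (k−1)θ, so θ = 33/(k−1).
Need P(X < 64.4) = 0.95 with θ tied to k this way. Start at k = 2, θ = 33: P(X<64.4) ≈ 0.581.
Too low — raise k to concentrate. Iterating converges to k ≈ 7.21.
Then θ = 33/(7.21−1) ≈ 5.31.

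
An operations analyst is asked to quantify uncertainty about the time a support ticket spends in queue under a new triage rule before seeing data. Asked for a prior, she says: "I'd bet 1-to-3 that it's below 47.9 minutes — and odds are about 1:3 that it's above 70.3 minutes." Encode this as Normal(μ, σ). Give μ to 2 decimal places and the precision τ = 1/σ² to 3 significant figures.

The p-quantile of Normal(μ,σ) is μ + z_p·σ, with z_{0.25} = -0.6745 and z_{0.75} = 0.6745.
Eliminate σ: μ = (z₂·x₁ − z₁·x₂)/(z₂ − z₁) = (0.6745·47.9 − (-0.6745)·70.3)/1.349 = 59.10.
Then σ = (x₂ − x₁)/(z₂ − z₁) = (70.3 − 47.9)/1.349 = 16.61.
Precision τ = 1/σ² = 1/16.61² = 0.00363.

μ = 59.10, τ = 0.00363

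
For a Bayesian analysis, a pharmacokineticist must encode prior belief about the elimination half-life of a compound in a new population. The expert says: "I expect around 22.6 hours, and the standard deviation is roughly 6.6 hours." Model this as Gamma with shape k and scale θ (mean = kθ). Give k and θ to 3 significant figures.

k ≈ 11.7, θ ≈ 1.93

For Gamma(k, scale θ): mean = kθ, variance = kθ², so CV = 1/√k.
CV = SD/mean = 6.6/22.6 = 0.292, hence k = 1/CV² = 11.7.
Then θ = mean/k = 22.6/11.7 = 1.93.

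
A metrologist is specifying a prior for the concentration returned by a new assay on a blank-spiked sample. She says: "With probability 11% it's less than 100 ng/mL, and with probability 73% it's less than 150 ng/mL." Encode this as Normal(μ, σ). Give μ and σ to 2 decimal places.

μ = 133.34, σ = 27.18

The p-quantile of Normal(μ,σ) is μ + z_p·σ, with z_{0.11} = -1.227 and z_{0.73} = 0.6128.
Eliminate σ: μ = (z₂·x₁ − z₁·x₂)/(z₂ − z₁) = (0.6128·100 − (-1.227)·150)/1.839 = 133.34.
Then σ = (x₂ − x₁)/(z₂ − z₁) = (150 − 100)/1.839 = 27.18.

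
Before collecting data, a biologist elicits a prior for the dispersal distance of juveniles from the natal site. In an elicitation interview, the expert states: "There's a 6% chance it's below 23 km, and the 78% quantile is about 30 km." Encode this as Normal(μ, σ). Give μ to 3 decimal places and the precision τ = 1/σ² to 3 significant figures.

For Normal(μ,σ), the p-quantile is μ + z_p·σ. Here z_{0.06} = -1.555, z_{0.78} = 0.7722.
So 23 = μ − 1.555σ and 30 = μ + 0.7722σ.
Subtracting: σ = (30 − 23)/(0.7722 − (-1.555)) = 3.008.
Then μ = 23 − (-1.555)·3.008 = 27.677.
Precision τ = 1/σ² = 1/3.008² = 0.111.

μ = 27.677, τ = 0.111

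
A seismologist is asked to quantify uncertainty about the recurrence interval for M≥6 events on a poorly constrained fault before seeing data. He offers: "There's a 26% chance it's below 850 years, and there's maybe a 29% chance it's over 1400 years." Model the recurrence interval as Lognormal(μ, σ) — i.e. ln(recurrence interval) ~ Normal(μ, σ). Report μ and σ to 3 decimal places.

If T ~ Lognormal(μ,σ) then ln T ~ Normal(μ,σ), so the p-quantile of ln T is μ + z_p·σ.
ln(850) = 6.745 and ln(1400) = 7.244; z_{0.26} = -0.6433, z_{0.71} = 0.5534.
σ = (7.244 − 6.745)/(0.5534 − (-0.6433)) = 0.417.
μ = 6.745 − (-0.6433)·0.417 = 7.013.

μ ≈ 7.013, σ ≈ 0.417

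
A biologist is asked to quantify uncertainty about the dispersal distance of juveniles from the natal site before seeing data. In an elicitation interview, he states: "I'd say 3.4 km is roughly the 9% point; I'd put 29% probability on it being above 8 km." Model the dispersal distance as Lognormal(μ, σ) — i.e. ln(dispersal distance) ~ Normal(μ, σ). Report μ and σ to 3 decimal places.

μ ≈ 1.829, σ ≈ 0.452

If T ~ Lognormal(μ,σ) then ln T ~ Normal(μ,σ), so the p-quantile of ln T is μ + z_p·σ.
ln(3.4) = 1.224 and ln(8) = 2.079; z_{0.09} = -1.341, z_{0.71} = 0.5534.
σ = (2.079 − 1.224)/(0.5534 − (-1.341)) = 0.452.
μ = 1.224 − (-1.341)·0.452 = 1.829.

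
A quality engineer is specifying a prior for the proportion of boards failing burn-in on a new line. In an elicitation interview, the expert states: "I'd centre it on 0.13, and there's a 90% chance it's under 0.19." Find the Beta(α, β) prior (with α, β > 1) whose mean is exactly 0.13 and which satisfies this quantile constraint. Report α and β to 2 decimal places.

With mean 0.13 fixed, write α = 0.13s, β = 0.87s where s = α+β.
Need P(θ < 0.19) = 0.9 under Beta(0.13s, 0.87s). Normal approximation: (q−m)/√(m(1−m)/s) ≈ z_{0.9} = 1.28, so s ≈ 0.13·0.87·(1.28)²/(0.19−0.13)² = 51.6.
At s = 51.6: P(θ<0.19) ≈ 0.893. Adjusting to match 0.9 gives s ≈ 55.23.
So α = 0.13·55.23 ≈ 7.18, β = 0.87·55.23 ≈ 48.05.

α ≈ 7.18, β ≈ 48.05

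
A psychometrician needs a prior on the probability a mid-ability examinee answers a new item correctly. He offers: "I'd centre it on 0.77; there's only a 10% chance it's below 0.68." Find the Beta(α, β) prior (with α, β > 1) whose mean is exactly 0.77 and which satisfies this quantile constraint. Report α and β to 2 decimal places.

α ≈ 29.07, β ≈ 8.68

With mean 0.77 fixed, write α = 0.77s, β = 0.23s where s = α+β.
Need P(θ < 0.68) = 0.1 under Beta(0.77s, 0.23s). Normal approximation: (q−m)/√(m(1−m)/s) ≈ z_{0.1} = -1.28, so s ≈ 0.77·0.23·(-1.28)²/(0.68−0.77)² = 35.9.
At s = 35.9: P(θ<0.68) ≈ 0.105. Adjusting to match 0.1 gives s ≈ 37.75.
So α = 0.77·37.75 ≈ 29.07, β = 0.23·37.75 ≈ 8.68.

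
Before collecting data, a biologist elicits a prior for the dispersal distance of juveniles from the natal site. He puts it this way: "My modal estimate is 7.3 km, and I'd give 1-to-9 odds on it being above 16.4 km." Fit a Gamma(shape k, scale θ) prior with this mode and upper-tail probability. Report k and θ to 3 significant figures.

k ≈ 3.94, θ ≈ 2.49

Gamma(k,θ) with k>1 has mode (k−1)θ, so θ = 7.3/(k−1).
Need P(X < 16.4) = 0.9 with θ tied to k this way. Start at k = 2, θ = 7.3: P(X<16.4) ≈ 0.657.
Too low — raise k to concentrate. Iterating converges to k ≈ 3.94.
Then θ = 7.3/(3.94−1) ≈ 2.49.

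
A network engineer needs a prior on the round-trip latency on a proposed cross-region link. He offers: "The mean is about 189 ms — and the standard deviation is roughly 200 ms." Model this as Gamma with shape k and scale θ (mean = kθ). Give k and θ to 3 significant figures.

k ≈ 0.893, θ ≈ 212

For Gamma(k, scale θ): mean = kθ, variance = kθ², so CV = 1/√k.
CV = SD/mean = 200/189 = 1.058, hence k = 1/CV² = 0.893.
Then θ = mean/k = 189/0.893 = 212.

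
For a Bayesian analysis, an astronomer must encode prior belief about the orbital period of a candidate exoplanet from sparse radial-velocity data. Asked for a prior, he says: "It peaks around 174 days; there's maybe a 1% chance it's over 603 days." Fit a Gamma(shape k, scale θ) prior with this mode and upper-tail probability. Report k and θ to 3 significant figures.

Gamma(k,θ) with k>1 has mode (k−1)θ, so θ = 174/(k−1).
Need P(X < 603) = 0.99 with θ tied to k this way. Start at k = 2, θ = 174: P(X<603) ≈ 0.860.
Too low — raise k to concentrate. Iterating converges to k ≈ 3.81.
Then θ = 174/(3.81−1) ≈ 61.9.

k ≈ 3.81, θ ≈ 61.9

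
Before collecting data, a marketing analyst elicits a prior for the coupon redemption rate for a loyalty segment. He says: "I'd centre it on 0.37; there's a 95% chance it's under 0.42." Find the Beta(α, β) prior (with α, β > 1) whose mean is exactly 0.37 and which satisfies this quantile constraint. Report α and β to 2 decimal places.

α ≈ 95.18, β ≈ 162.07

With mean 0.37 fixed, write α = 0.37s, β = 0.63s where s = α+β.
Need P(θ < 0.42) = 0.95 under Beta(0.37s, 0.63s). Normal approximation: (q−m)/√(m(1−m)/s) ≈ z_{0.95} = 1.64, so s ≈ 0.37·0.63·(1.64)²/(0.42−0.37)² = 252.3.
At s = 252.3: P(θ<0.42) ≈ 0.948. Adjusting to match 0.95 gives s ≈ 257.25.
So α = 0.37·257.25 ≈ 95.18, β = 0.63·257.25 ≈ 162.07.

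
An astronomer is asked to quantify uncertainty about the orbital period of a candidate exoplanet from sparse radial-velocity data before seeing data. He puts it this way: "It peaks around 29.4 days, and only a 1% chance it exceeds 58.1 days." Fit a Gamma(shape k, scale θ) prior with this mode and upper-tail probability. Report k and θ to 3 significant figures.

Gamma(k,θ) with k>1 has mode (k−1)θ, so θ = 29.4/(k−1).
Need P(X < 58.1) = 0.99 with θ tied to k this way. Start at k = 2, θ = 29.4: P(X<58.1) ≈ 0.588.
Too low — raise k to concentrate. Iterating converges to k ≈ 11.6.
Then θ = 29.4/(11.6−1) ≈ 2.77.

k ≈ 11.6, θ ≈ 2.77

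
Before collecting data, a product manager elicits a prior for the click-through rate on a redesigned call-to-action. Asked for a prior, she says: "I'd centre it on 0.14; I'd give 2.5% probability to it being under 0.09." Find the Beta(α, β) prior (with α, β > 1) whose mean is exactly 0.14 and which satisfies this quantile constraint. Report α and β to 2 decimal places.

α ≈ 21.56, β ≈ 132.43

With mean 0.14 fixed, write α = 0.14s, β = 0.86s where s = α+β.
Need P(θ < 0.09) = 0.025 under Beta(0.14s, 0.86s). Normal approximation: (q−m)/√(m(1−m)/s) ≈ z_{0.025} = -1.96, so s ≈ 0.14·0.86·(-1.96)²/(0.09−0.14)² = 185.0.
At s = 185.0: P(θ<0.09) ≈ 0.015. Adjusting to match 0.025 gives s ≈ 153.98.
So α = 0.14·153.98 ≈ 21.56, β = 0.86·153.98 ≈ 132.43.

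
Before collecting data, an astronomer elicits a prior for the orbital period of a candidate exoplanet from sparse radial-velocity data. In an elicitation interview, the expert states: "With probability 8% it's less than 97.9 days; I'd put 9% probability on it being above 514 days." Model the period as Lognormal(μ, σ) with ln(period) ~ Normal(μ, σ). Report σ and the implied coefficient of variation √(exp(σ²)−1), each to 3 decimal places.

If T ~ Lognormal(μ,σ) then ln T ~ Normal(μ,σ), so the p-quantile of ln T is μ + z_p·σ.
ln(97.9) = 4.584 and ln(514) = 6.242; z_{0.08} = -1.405, z_{0.91} = 1.341.
σ = (6.242 − 4.584)/(1.341 − (-1.405)) = 0.604.
μ = 4.584 − (-1.405)·0.604 = 5.433.
CV = √(exp(σ²)−1) = √(exp(0.3647)−1) = 0.663.

σ ≈ 0.604, CV ≈ 0.663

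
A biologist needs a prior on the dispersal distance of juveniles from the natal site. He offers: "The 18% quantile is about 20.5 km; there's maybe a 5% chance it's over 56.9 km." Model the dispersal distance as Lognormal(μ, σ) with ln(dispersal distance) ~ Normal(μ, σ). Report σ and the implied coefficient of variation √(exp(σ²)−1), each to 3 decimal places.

σ ≈ 0.399, CV ≈ 0.415

If T ~ Lognormal(μ,σ) then ln T ~ Normal(μ,σ), so the p-quantile of ln T is μ + z_p·σ.
ln(20.5) = 3.02 and ln(56.9) = 4.041; z_{0.18} = -0.9154, z_{0.95} = 1.645.
σ = (4.041 − 3.02)/(1.645 − (-0.9154)) = 0.399.
μ = 3.02 − (-0.9154)·0.399 = 3.385.
CV = √(exp(σ²)−1) = √(exp(0.1590)−1) = 0.415.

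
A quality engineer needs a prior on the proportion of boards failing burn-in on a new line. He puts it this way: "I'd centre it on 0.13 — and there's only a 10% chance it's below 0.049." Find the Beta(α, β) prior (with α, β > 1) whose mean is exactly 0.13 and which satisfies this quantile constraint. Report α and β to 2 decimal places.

α ≈ 2.82, β ≈ 18.87

With mean 0.13 fixed, write α = 0.13s, β = 0.87s where s = α+β.
Need P(θ < 0.049) = 0.1 under Beta(0.13s, 0.87s). Normal approximation: (q−m)/√(m(1−m)/s) ≈ z_{0.1} = -1.28, so s ≈ 0.13·0.87·(-1.28)²/(0.049−0.13)² = 28.3.
At s = 28.3: P(θ<0.049) ≈ 0.065. Adjusting to match 0.1 gives s ≈ 21.69.
So α = 0.13·21.69 ≈ 2.82, β = 0.87·21.69 ≈ 18.87.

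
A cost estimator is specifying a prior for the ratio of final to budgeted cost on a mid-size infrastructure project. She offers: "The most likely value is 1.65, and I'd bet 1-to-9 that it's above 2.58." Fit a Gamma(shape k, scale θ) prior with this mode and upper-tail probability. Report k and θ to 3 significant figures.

Gamma(k,θ) with k>1 has mode (k−1)θ, so θ = 1.65/(k−1).
Need P(X < 2.58) = 0.9 with θ tied to k this way. Start at k = 2, θ = 1.65: P(X<2.58) ≈ 0.463.
Too low — raise k to concentrate. Iterating converges to k ≈ 10.4.
Then θ = 1.65/(10.4−1) ≈ 0.176.

k ≈ 10.4, θ ≈ 0.176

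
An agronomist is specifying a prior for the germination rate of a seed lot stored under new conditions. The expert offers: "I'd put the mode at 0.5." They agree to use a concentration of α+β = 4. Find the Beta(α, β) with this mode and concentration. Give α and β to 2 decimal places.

For α,β > 1 the Beta mode is (α−1)/(α+β−2). With α+β = 4, the mode is (α−1)/2.
Set (α−1)/2 = 0.5 → α = 1 + 0.5·2 = 2.00.
β = 4 − α = 2.00.

α = 2.00, β = 2.00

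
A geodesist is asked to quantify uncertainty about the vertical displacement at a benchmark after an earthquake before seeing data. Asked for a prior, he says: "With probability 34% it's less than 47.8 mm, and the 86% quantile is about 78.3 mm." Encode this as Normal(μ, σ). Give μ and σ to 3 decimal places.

μ = 56.227, σ = 20.432

The p-quantile of Normal(μ,σ) is μ + z_p·σ, with z_{0.34} = -0.4125 and z_{0.86} = 1.08.
Eliminate σ: μ = (z₂·x₁ − z₁·x₂)/(z₂ − z₁) = (1.08·47.8 − (-0.4125)·78.3)/1.493 = 56.227.
Then σ = (x₂ − x₁)/(z₂ − z₁) = (78.3 − 47.8)/1.493 = 20.432.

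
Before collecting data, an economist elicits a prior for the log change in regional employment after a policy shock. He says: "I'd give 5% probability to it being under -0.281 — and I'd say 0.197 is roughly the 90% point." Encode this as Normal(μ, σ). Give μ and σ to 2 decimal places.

For Normal(μ,σ), the p-quantile is μ + z_p·σ. Here z_{0.05} = -1.645, z_{0.9} = 1.282.
So -0.281 = μ − 1.645σ and 0.197 = μ + 1.282σ.
Subtracting: σ = (0.197 − -0.281)/(1.282 − (-1.645)) = 0.16.
Then μ = -0.281 − (-1.645)·0.16 = -0.01.

μ = -0.01, σ = 0.16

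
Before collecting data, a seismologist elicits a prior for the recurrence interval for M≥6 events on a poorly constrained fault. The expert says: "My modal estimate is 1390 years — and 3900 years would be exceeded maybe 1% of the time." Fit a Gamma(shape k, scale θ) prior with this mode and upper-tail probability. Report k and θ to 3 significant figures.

Gamma(k,θ) with k>1 has mode (k−1)θ, so θ = 1390/(k−1).
Need P(X < 3900) = 0.99 with θ tied to k this way. Start at k = 2, θ = 1390: P(X<3900) ≈ 0.770.
Too low — raise k to concentrate. Iterating converges to k ≈ 5.3.
Then θ = 1390/(5.3−1) ≈ 323.

k ≈ 5.3, θ ≈ 323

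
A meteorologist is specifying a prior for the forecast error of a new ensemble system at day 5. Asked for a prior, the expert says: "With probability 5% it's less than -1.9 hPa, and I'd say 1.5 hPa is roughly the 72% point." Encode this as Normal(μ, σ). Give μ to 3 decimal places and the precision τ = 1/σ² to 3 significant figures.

For Normal(μ,σ), the p-quantile is μ + z_p·σ. Here z_{0.05} = -1.645, z_{0.72} = 0.5828.
So -1.9 = μ − 1.645σ and 1.5 = μ + 0.5828σ.
Subtracting: σ = (1.5 − -1.9)/(0.5828 − (-1.645)) = 1.526.
Then μ = -1.9 − (-1.645)·1.526 = 0.610.
Precision τ = 1/σ² = 1/1.526² = 0.429.

μ = 0.610, τ = 0.429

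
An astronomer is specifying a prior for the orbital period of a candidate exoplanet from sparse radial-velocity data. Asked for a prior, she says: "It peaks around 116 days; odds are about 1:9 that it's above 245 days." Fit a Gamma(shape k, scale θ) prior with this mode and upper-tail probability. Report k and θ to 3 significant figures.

k ≈ 4.44, θ ≈ 33.8

Gamma(k,θ) with k>1 has mode (k−1)θ, so θ = 116/(k−1).
Need P(X < 245) = 0.9 with θ tied to k this way. Start at k = 2, θ = 116: P(X<245) ≈ 0.623.
Too low — raise k to concentrate. Iterating converges to k ≈ 4.44.
Then θ = 116/(4.44−1) ≈ 33.8.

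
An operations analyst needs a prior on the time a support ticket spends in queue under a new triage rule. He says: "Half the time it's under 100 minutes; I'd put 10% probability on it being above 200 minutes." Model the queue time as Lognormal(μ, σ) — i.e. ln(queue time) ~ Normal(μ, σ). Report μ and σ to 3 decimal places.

If T ~ Lognormal(μ,σ) then ln T ~ Normal(μ,σ), so the p-quantile of ln T is μ + z_p·σ.
ln(100) = 4.605 and ln(200) = 5.298; z_{0.5} = 0, z_{0.9} = 1.282.
σ = (5.298 − 4.605)/(1.282 − (0)) = 0.541.
μ = 4.605 − (0)·0.541 = 4.605.

μ ≈ 4.605, σ ≈ 0.541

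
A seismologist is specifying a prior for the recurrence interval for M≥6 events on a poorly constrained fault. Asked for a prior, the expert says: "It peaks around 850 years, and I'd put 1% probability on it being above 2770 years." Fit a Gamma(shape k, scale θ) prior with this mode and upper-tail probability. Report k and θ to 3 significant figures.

Gamma(k,θ) with k>1 has mode (k−1)θ, so θ = 850/(k−1).
Need P(X < 2770) = 0.99 with θ tied to k this way. Start at k = 2, θ = 850: P(X<2770) ≈ 0.836.
Too low — raise k to concentrate. Iterating converges to k ≈ 4.16.
Then θ = 850/(4.16−1) ≈ 269.

k ≈ 4.16, θ ≈ 269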